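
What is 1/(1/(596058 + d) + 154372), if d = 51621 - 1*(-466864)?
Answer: 1114543/172054231997 ≈ 6.4779e-6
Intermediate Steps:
d = 518485 (d = 51621 + 466864 = 518485)
1/(1/(596058 + d) + 154372) = 1/(1/(596058 + 518485) + 154372) = 1/(1/1114543 + 154372) = 1/(172054231997/1114543) = 1114543/172054231997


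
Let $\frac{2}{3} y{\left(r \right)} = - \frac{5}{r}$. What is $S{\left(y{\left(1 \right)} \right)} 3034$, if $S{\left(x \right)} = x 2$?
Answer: $-45510$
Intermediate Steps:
$y{\left(r \right)} = - \frac{15}{2 r}$ ($y{\left(r \right)} = \frac{3 \left(- \frac{5}{r}\right)}{2} = - \frac{15}{2 r}$)
$S{\left(x \right)} = 2 x$
$S{\left(y{\left(1 \right)} \right)} 3034 = 2 \left(- \frac{15}{2 \cdot 1}\right) 3034 = 2 \left(\left(- \frac{15}{2}\right) 1\right) 3034 = 2 \left(- \frac{15}{2}\right) 3034 = \left(-15\right) 3034 = -45510$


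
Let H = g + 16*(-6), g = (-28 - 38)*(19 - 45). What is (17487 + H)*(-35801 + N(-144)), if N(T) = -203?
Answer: -687928428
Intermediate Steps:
g = 1716 (g = -66*(-26) = 1716)
H = 1620 (H = 1716 + 16*(-6) = 1716 - 96 = 1620)
(17487 + H)*(-35801 + N(-144)) = (17487 + 1620)*(-35801 - 203) = 19107*(-36004) = -687928428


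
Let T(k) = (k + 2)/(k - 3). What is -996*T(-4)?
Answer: -1992/7 ≈ -284.57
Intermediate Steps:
T(k) = (2 + k)/(-3 + k)
-996*T(-4) = -996*(2 - 4)/(-3 - 4) = -996*(-2)/(-7) = -(-996)*(-2)/7 = -996*2/7 = -1992/7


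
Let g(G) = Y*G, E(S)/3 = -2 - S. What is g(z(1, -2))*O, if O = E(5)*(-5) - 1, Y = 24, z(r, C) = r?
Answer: 2496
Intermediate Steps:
E(S) = -6 - 3*S (E(S) = 3*(-2 - S) = -6 - 3*S)
g(G) = 24*G
O = 104 (O = (-6 - 3*5)*(-5) - 1 = (-6 - 15)*(-5) - 1 = -21*(-5) - 1 = 105 - 1 = 104)
g(z(1, -2))*O = (24*1)*104 = 24*104 = 2496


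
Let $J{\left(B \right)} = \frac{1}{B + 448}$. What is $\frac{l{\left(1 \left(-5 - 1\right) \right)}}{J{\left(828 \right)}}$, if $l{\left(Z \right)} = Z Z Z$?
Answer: $-275616$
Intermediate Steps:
$l{\left(Z \right)} = Z^{3}$ ($l{\left(Z \right)} = Z^{2} Z = Z^{3}$)
$J{\left(B \right)} = \frac{1}{448 + B}$
$\frac{l{\left(1 \left(-5 - 1\right) \right)}}{J{\left(828 \right)}} = \frac{\left(1 \left(-5 - 1\right)\right)^{3}}{\frac{1}{448 + 828}} = \frac{\left(1 \left(-6\right)\right)^{3}}{\frac{1}{1276}} = \left(-6\right)^{3} \frac{1}{\frac{1}{1276}} = \left(-216\right) 1276 = -275616$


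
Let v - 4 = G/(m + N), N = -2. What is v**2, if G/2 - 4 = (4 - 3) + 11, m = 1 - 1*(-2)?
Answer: 1296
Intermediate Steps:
m = 3 (m = 1 + 2 = 3)
G = 32 (G = 8 + 2*((4 - 3) + 11) = 8 + 2*(1 + 11) = 8 + 2*12 = 8 + 24 = 32)
v = 36 (v = 4 + 32/(3 - 2) = 4 + 32/1 = 4 + 32*1 = 4 + 32 = 36)
v**2 = 36**2 = 1296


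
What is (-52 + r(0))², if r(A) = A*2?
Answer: 2704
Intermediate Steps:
r(A) = 2*A
(-52 + r(0))² = (-52 + 2*0)² = (-52 + 0)² = (-52)² = 2704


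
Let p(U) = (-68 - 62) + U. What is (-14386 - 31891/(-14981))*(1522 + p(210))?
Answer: -345206609550/14981 ≈ -2.3043e+7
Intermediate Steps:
p(U) = -130 + U
(-14386 - 31891/(-14981))*(1522 + p(210)) = (-14386 - 31891/(-14981))*(1522 + (-130 + 210)) = (-14386 - 31891*(-1/14981))*(1522 + 80) = (-14386 + 31891/14981)*1602 = -215484775/14981*1602 = -345206609550/14981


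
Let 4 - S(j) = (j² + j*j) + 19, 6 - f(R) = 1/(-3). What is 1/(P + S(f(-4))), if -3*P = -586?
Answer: 9/901 ≈ 0.0099889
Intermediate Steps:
f(R) = 19/3 (f(R) = 6 - 1/(-3) = 6 - 1*(-⅓) = 6 + ⅓ = 19/3)
P = 586/3 (P = -⅓*(-586) = 586/3 ≈ 195.33)
S(j) = -15 - 2*j² (S(j) = 4 - ((j² + j*j) + 19) = 4 - ((j² + j²) + 19) = 4 - (2*j² + 19) = 4 - (19 + 2*j²) = 4 + (-19 - 2*j²) = -15 - 2*j²)
1/(P + S(f(-4))) = 1/(586/3 + (-15 - 2*(19/3)²)) = 1/(586/3 + (-15 - 2*361/9)) = 1/(586/3 + (-15 - 722/9)) = 1/(586/3 - 857/9) = 1/(901/9) = 9/901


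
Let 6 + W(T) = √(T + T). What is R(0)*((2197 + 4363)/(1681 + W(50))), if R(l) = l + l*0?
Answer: 0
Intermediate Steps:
W(T) = -6 + √2*√T (W(T) = -6 + √(T + T) = -6 + √(2*T) = -6 + √2*√T)
R(l) = l (R(l) = l + 0 = l)
R(0)*((2197 + 4363)/(1681 + W(50))) = 0*((2197 + 4363)/(1681 + (-6 + √2*√50))) = 0*(6560/(1681 + (-6 + √2*(5*√2)))) = 0*(6560/(1681 + (-6 + 10))) = 0*(6560/(1681 + 4)) = 0*(6560/1685) = 0*(6560*(1/1685)) = 0*(1312/337) = 0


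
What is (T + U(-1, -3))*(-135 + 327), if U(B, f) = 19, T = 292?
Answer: 59712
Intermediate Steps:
(T + U(-1, -3))*(-135 + 327) = (292 + 19)*(-135 + 327) = 311*192 = 59712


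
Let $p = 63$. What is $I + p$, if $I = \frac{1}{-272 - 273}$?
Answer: $\frac{34334}{545} \approx 62.998$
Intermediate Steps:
$I = - \frac{1}{545}$ ($I = \frac{1}{-545} = - \frac{1}{545} \approx -0.0018349$)
$I + p = - \frac{1}{545} + 63 = \frac{34334}{545}$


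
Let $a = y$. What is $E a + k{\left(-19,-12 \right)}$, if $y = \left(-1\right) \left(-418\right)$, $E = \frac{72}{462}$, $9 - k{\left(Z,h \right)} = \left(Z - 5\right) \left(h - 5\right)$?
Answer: $- \frac{2337}{7} \approx -333.86$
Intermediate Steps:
$k{\left(Z,h \right)} = 9 - \left(-5 + Z\right) \left(-5 + h\right)$ ($k{\left(Z,h \right)} = 9 - \left(Z - 5\right) \left(h - 5\right) = 9 - \left(-5 + Z\right) \left(-5 + h\right)$)
$E = \frac{12}{77}$ ($E = 72 \cdot \frac{1}{462} = \frac{12}{77} \approx 0.15584$)
$y = 418$
$a = 418$
$E a + k{\left(-19,-12 \right)} = \frac{12}{77} \cdot 418 + \left(-16 + 5 \left(-19\right) + 5 \left(-12\right) - \left(-19\right) \left(-12\right)\right) = \frac{456}{7} - 399 = - \frac{2337}{7}$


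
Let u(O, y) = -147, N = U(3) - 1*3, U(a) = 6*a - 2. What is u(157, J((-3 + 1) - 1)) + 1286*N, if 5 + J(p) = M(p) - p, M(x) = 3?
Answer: 16571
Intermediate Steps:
U(a) = -2 + 6*a
J(p) = -2 - p (J(p) = -5 + (3 - p) = -2 - p)
N = 13 (N = (-2 + 6*3) - 1*3 = (-2 + 18) - 3 = 16 - 3 = 13)
u(157, J((-3 + 1) - 1)) + 1286*N = -147 + 1286*13 = -147 + 16718 = 16571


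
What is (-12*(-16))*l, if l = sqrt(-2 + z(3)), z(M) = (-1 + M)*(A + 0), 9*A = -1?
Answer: 128*I*sqrt(5) ≈ 286.22*I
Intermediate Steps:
A = -1/9 (A = (1/9)*(-1) = -1/9 ≈ -0.11111)
z(M) = 1/9 - M/9 (z(M) = (-1 + M)*(-1/9 + 0) = (-1 + M)*(-1/9) = 1/9 - M/9)
l = 2*I*sqrt(5)/3 (l = sqrt(-2 + (1/9 - 1/9*3)) = sqrt(-2 + (1/9 - 1/3)) = sqrt(-2 - 2/9) = sqrt(-20/9) = 2*I*sqrt(5)/3 ≈ 1.4907*I)
(-12*(-16))*l = (-12*(-16))*(2*I*sqrt(5)/3) = 192*(2*I*sqrt(5)/3) = 128*I*sqrt(5)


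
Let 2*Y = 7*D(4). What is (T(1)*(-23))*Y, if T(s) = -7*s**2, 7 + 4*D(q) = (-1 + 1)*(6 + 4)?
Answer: -7889/8 ≈ -986.13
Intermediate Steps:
D(q) = -7/4 (D(q) = -7/4 + ((-1 + 1)*(6 + 4))/4 = -7/4 + (0*10)/4 = -7/4 + (1/4)*0 = -7/4 + 0 = -7/4)
Y = -49/8 (Y = (7*(-7/4))/2 = (1/2)*(-49/4) = -49/8 ≈ -6.1250)
(T(1)*(-23))*Y = (-7*1**2*(-23))*(-49/8) = (-7*1*(-23))*(-49/8) = -7*(-23)*(-49/8) = 161*(-49/8) = -7889/8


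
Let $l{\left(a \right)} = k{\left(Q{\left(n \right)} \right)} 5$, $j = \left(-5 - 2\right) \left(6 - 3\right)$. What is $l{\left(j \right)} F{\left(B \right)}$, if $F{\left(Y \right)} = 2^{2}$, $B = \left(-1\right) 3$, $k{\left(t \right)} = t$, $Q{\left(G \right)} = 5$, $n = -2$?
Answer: $100$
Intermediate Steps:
$j = -21$ ($j = \left(-7\right) 3 = -21$)
$l{\left(a \right)} = 25$ ($l{\left(a \right)} = 5 \cdot 5 = 25$)
$B = -3$
$F{\left(Y \right)} = 4$
$l{\left(j \right)} F{\left(B \right)} = 25 \cdot 4 = 100$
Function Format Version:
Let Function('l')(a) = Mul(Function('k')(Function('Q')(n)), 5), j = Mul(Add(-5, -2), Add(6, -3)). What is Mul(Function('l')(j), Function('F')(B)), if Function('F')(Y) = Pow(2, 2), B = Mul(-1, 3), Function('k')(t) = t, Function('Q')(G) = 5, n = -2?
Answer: 100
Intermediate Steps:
j = -21 (j = Mul(-7, 3) = -21)
Function('l')(a) = 25 (Function('l')(a) = Mul(5, 5) = 25)
B = -3
Function('F')(Y) = 4
Mul(Function('l')(j), Function('F')(B)) = Mul(25, 4) = 100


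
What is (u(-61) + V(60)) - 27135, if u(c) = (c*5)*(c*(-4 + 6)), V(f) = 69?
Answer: 10144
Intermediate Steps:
u(c) = 10*c**2 (u(c) = (5*c)*(c*2) = (5*c)*(2*c) = 10*c**2)
(u(-61) + V(60)) - 27135 = (10*(-61)**2 + 69) - 27135 = (10*3721 + 69) - 27135 = (37210 + 69) - 27135 = 37279 - 27135 = 10144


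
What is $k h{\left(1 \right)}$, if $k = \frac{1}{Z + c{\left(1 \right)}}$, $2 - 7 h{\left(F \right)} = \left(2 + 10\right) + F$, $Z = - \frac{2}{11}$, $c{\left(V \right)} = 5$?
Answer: $- \frac{121}{371} \approx -0.32615$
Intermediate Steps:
$Z = - \frac{2}{11}$ ($Z = \left(-2\right) \frac{1}{11} = - \frac{2}{11} \approx -0.18182$)
$h{\left(F \right)} = - \frac{10}{7} - \frac{F}{7}$ ($h{\left(F \right)} = \frac{2}{7} - \frac{\left(2 + 10\right) + F}{7} = \frac{2}{7} - \frac{12 + F}{7} = \frac{2}{7} - \left(\frac{12}{7} + \frac{F}{7}\right) = - \frac{10}{7} - \frac{F}{7}$)
$k = \frac{11}{53}$ ($k = \frac{1}{- \frac{2}{11} + 5} = \frac{1}{\frac{53}{11}} = \frac{11}{53} \approx 0.20755$)
$k h{\left(1 \right)} = \frac{11 \left(- \frac{10}{7} - \frac{1}{7}\right)}{53} = \frac{11}{53} \left(- \frac{11}{7}\right) = - \frac{121}{371}$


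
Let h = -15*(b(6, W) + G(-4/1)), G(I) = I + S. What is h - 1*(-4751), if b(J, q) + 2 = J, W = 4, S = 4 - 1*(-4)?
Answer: 4631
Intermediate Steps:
S = 8 (S = 4 + 4 = 8)
b(J, q) = -2 + J
G(I) = 8 + I (G(I) = I + 8 = 8 + I)
h = -120 (h = -15*((-2 + 6) + (8 - 4/1)) = -15*(4 + (8 - 4*1)) = -15*(4 + (8 - 4)) = -15*(4 + 4) = -15*8 = -120)
h - 1*(-4751) = -120 - 1*(-4751) = -120 + 4751 = 4631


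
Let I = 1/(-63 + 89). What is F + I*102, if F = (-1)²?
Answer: 64/13 ≈ 4.9231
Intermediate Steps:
I = 1/26 ≈ 0.038462
F = 1
F + I*102 = 1 + (1/26)*102 = 1 + 51/13 = 64/13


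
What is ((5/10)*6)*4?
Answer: 12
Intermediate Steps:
((5/10)*6)*4 = ((5*(⅒))*6)*4 = ((½)*6)*4 = 3*4 = 12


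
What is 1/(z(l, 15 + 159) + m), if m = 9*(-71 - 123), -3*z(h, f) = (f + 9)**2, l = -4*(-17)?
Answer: -1/12909 ≈ -7.7465e-5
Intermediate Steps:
l = 68
z(h, f) = -(9 + f)**2/3 (z(h, f) = -(f + 9)**2/3 = -(9 + f)**2/3)
m = -1746 (m = 9*(-194) = -1746)
1/(z(l, 15 + 159) + m) = 1/(-(9 + (15 + 159))**2/3 - 1746) = 1/(-(9 + 174)**2/3 - 1746) = 1/(-1/3*183**2 - 1746) = 1/(-1/3*33489 - 1746) = 1/(-11163 - 1746) = 1/(-12909) = -1/12909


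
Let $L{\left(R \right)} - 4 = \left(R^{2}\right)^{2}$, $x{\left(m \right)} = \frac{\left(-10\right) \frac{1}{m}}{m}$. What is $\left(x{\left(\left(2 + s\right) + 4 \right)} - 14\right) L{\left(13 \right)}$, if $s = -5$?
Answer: $-685560$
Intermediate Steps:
$x{\left(m \right)} = - \frac{10}{m^{2}}$
$L{\left(R \right)} = 4 + R^{4}$ ($L{\left(R \right)} = 4 + \left(R^{2}\right)^{2} = 4 + R^{4}$)
$\left(x{\left(\left(2 + s\right) + 4 \right)} - 14\right) L{\left(13 \right)} = \left(- \frac{10}{\left(\left(2 - 5\right) + 4\right)^{2}} - 14\right) \left(4 + 13^{4}\right) = \left(- \frac{10}{\left(-3 + 4\right)^{2}} - 14\right) \left(4 + 28561\right) = \left(- 10 \cdot 1^{-2} - 14\right) 28565 = \left(\left(-10\right) 1 - 14\right) 28565 = \left(-10 - 14\right) 28565 = \left(-24\right) 28565 = -685560$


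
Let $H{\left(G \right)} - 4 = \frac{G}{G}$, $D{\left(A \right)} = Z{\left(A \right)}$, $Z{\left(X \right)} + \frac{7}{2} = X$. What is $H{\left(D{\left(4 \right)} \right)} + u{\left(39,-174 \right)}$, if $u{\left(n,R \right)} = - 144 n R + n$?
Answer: $977228$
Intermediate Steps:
$Z{\left(X \right)} = - \frac{7}{2} + X$
$u{\left(n,R \right)} = n - 144 R n$ ($u{\left(n,R \right)} = - 144 R n + n = n - 144 R n$)
$D{\left(A \right)} = - \frac{7}{2} + A$
$H{\left(G \right)} = 5$ ($H{\left(G \right)} = 4 + \frac{G}{G} = 4 + 1 = 5$)
$H{\left(D{\left(4 \right)} \right)} + u{\left(39,-174 \right)} = 5 + 39 \left(1 - -25056\right) = 5 + 39 \left(1 + 25056\right) = 5 + 39 \cdot 25057 = 5 + 977223 = 977228$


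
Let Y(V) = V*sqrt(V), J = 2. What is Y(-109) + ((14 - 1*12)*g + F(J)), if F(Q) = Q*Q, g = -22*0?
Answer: 4 - 109*I*sqrt(109) ≈ 4.0 - 1138.0*I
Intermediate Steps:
Y(V) = V**(3/2)
g = 0
F(Q) = Q**2
Y(-109) + ((14 - 1*12)*g + F(J)) = (-109)**(3/2) + ((14 - 1*12)*0 + 2**2) = -109*I*sqrt(109) + ((14 - 12)*0 + 4) = -109*I*sqrt(109) + (2*0 + 4) = -109*I*sqrt(109) + (0 + 4) = -109*I*sqrt(109) + 4 = 4 - 109*I*sqrt(109)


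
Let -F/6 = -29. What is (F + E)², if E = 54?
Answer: 51984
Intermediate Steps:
F = 174 (F = -6*(-29) = 174)
(F + E)² = (174 + 54)² = 228² = 51984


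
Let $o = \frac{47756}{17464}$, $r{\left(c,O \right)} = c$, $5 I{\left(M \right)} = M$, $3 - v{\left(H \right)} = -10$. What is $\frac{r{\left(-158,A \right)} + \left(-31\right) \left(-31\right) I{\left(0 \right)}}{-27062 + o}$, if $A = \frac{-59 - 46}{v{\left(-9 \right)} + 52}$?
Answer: $\frac{689828}{118140753} \approx 0.005839$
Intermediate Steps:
$v{\left(H \right)} = 13$ ($v{\left(H \right)} = 3 - -10 = 3 + 10 = 13$)
$I{\left(M \right)} = \frac{M}{5}$
$A = - \frac{21}{13}$ ($A = \frac{-59 - 46}{13 + 52} = - \frac{105}{65} = \left(-105\right) \frac{1}{65} = - \frac{21}{13} \approx -1.6154$)
$o = \frac{11939}{4366}$ ($o = 47756 \cdot \frac{1}{17464} = \frac{11939}{4366} \approx 2.7345$)
$\frac{r{\left(-158,A \right)} + \left(-31\right) \left(-31\right) I{\left(0 \right)}}{-27062 + o} = \frac{-158 + \left(-31\right) \left(-31\right) \frac{1}{5} \cdot 0}{-27062 + \frac{11939}{4366}} = \frac{-158 + 961 \cdot 0}{- \frac{118140753}{4366}} = \left(-158 + 0\right) \left(- \frac{4366}{118140753}\right) = \left(-158\right) \left(- \frac{4366}{118140753}\right) = \frac{689828}{118140753}$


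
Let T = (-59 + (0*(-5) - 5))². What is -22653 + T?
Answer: -18557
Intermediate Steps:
T = 4096 (T = (-59 + (0 - 5))² = (-59 - 5)² = (-64)² = 4096)
-22653 + T = -22653 + 4096 = -18557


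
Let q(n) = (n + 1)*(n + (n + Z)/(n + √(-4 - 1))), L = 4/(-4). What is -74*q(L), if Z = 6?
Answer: 0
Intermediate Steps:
L = -1 (L = 4*(-¼) = -1)
q(n) = (1 + n)*(n + (6 + n)/(n + I*√5)) (q(n) = (n + 1)*(n + (n + 6)/(n + √(-4 - 1))) = (1 + n)*(n + (6 + n)/(n + √(-5))) = (1 + n)*(n + (6 + n)/(n + I*√5)))
-74*q(L) = -74*(6 + (-1)³ + 2*(-1)² + 7*(-1) + I*(-1)*√5 + I*√5*(-1)²)/(-1 + I*√5) = -74*(6 - 1 + 2*1 - 7 - I*√5 + I*√5*1)/(-1 + I*√5) = -74*(6 - 1 + 2 - 7 - I*√5 + I*√5)/(-1 + I*√5) = -74*0/(-1 + I*√5) = -74*0 = 0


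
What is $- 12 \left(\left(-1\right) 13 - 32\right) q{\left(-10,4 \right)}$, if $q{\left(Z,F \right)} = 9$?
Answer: $4860$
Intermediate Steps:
$- 12 \left(\left(-1\right) 13 - 32\right) q{\left(-10,4 \right)} = - 12 \left(\left(-1\right) 13 - 32\right) 9 = - 12 \left(-13 - 32\right) 9 = \left(-12\right) \left(-45\right) 9 = 540 \cdot 9 = 4860$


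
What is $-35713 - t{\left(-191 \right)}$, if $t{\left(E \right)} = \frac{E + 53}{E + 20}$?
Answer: $- \frac{2035687}{57} \approx -35714.0$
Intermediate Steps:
$t{\left(E \right)} = \frac{53 + E}{20 + E}$
$-35713 - t{\left(-191 \right)} = -35713 - \frac{53 - 191}{20 - 191} = -35713 - \frac{1}{-171} \left(-138\right) = -35713 - \left(- \frac{1}{171}\right) \left(-138\right) = -35713 - \frac{46}{57} = - \frac{2035687}{57}$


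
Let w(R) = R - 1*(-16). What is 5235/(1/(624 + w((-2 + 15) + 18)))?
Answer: 3512685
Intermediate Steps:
w(R) = 16 + R (w(R) = R + 16 = 16 + R)
5235/(1/(624 + w((-2 + 15) + 18))) = 5235/(1/(624 + (16 + ((-2 + 15) + 18)))) = 5235/(1/(624 + (16 + (13 + 18)))) = 5235/(1/(624 + (16 + 31))) = 5235/(1/(624 + 47)) = 5235/(1/671) = 5235*671 = 3512685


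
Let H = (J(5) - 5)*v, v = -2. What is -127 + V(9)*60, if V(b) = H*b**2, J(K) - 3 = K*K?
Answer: -223687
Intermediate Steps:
J(K) = 3 + K**2 (J(K) = 3 + K*K = 3 + K**2)
H = -46 (H = ((3 + 5**2) - 5)*(-2) = ((3 + 25) - 5)*(-2) = (28 - 5)*(-2) = 23*(-2) = -46)
V(b) = -46*b**2
-127 + V(9)*60 = -127 - 46*9**2*60 = -127 - 46*81*60 = -127 - 3726*60 = -127 - 223560 = -223687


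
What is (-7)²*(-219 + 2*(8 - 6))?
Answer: -10535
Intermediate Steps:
(-7)²*(-219 + 2*(8 - 6)) = 49*(-219 + 2*2) = 49*(-219 + 4) = 49*(-215) = -10535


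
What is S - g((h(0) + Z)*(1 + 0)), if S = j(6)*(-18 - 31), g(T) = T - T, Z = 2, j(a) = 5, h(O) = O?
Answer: -245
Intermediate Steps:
g(T) = 0
S = -245 (S = 5*(-18 - 31) = 5*(-49) = -245)
S - g((h(0) + Z)*(1 + 0)) = -245 - 1*0 = -245 + 0 = -245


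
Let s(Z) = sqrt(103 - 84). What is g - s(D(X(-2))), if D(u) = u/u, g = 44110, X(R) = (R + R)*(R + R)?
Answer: 44110 - sqrt(19) ≈ 44106.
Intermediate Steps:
X(R) = 4*R**2 (X(R) = (2*R)*(2*R) = 4*R**2)
D(u) = 1
s(Z) = sqrt(19)
g - s(D(X(-2))) = 44110 - sqrt(19)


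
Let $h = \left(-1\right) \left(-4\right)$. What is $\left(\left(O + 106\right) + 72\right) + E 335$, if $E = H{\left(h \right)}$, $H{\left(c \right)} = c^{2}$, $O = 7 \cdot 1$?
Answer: $5545$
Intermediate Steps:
$O = 7$
$h = 4$
$E = 16$ ($E = 4^{2} = 16$)
$\left(\left(O + 106\right) + 72\right) + E 335 = \left(\left(7 + 106\right) + 72\right) + 16 \cdot 335 = \left(113 + 72\right) + 5360 = 185 + 5360 = 5545$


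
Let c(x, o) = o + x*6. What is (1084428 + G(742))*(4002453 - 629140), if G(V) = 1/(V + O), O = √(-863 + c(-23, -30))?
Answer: 2017797984519790826/551595 - 3373313*I*√1031/551595 ≈ 3.6581e+12 - 196.37*I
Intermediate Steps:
c(x, o) = o + 6*x
O = I*√1031 (O = √(-863 + (-30 + 6*(-23))) = √(-863 + (-30 - 138)) = √(-863 - 168) = √(-1031) = I*√1031 ≈ 32.109*I)
G(V) = 1/(V + I*√1031)
(1084428 + G(742))*(4002453 - 629140) = (1084428 + 1/(742 + I*√1031))*(4002453 - 629140) = (1084428 + 1/(742 + I*√1031))*3373313 = 3658115069964 + 3373313/(742 + I*√1031)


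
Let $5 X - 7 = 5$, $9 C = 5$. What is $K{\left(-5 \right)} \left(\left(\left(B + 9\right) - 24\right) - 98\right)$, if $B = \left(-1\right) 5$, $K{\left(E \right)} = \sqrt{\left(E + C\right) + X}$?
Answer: $- \frac{236 i \sqrt{115}}{15} \approx - 168.72 i$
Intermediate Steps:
$C = \frac{5}{9}$ ($C = \frac{1}{9} \cdot 5 = \frac{5}{9} \approx 0.55556$)
$X = \frac{12}{5}$ ($X = \frac{7}{5} + \frac{1}{5} \cdot 5 = \frac{7}{5} + 1 = \frac{12}{5} \approx 2.4$)
$K{\left(E \right)} = \sqrt{\frac{133}{45} + E}$ ($K{\left(E \right)} = \sqrt{\left(E + \frac{5}{9}\right) + \frac{12}{5}} = \sqrt{\left(\frac{5}{9} + E\right) + \frac{12}{5}} = \sqrt{\frac{133}{45} + E}$)
$B = -5$
$K{\left(-5 \right)} \left(\left(\left(B + 9\right) - 24\right) - 98\right) = \frac{\sqrt{665 + 225 \left(-5\right)}}{15} \left(\left(\left(-5 + 9\right) - 24\right) - 98\right) = \frac{\sqrt{665 - 1125}}{15} \left(\left(4 - 24\right) - 98\right) = \frac{\sqrt{-460}}{15} \left(-20 - 98\right) = \frac{2 i \sqrt{115}}{15} \left(-118\right) = - \frac{236 i \sqrt{115}}{15}$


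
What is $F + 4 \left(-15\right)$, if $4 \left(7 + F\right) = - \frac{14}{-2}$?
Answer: $- \frac{261}{4} \approx -65.25$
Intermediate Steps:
$F = - \frac{21}{4}$ ($F = -7 + \frac{\left(-14\right) \frac{1}{-2}}{4} = -7 + \frac{\left(-14\right) \left(- \frac{1}{2}\right)}{4} = -7 + \frac{1}{4} \cdot 7 = -7 + \frac{7}{4} = - \frac{21}{4} \approx -5.25$)
$F + 4 \left(-15\right) = - \frac{21}{4} + 4 \left(-15\right) = - \frac{21}{4} - 60 = - \frac{261}{4}$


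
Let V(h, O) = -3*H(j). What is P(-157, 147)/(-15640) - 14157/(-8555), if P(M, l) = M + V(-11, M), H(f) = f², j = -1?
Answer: 5569607/3345005 ≈ 1.6651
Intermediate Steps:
V(h, O) = -3 (V(h, O) = -3*(-1)² = -3*1 = -3)
P(M, l) = -3 + M (P(M, l) = M - 3 = -3 + M)
P(-157, 147)/(-15640) - 14157/(-8555) = (-3 - 157)/(-15640) - 14157/(-8555) = -160*(-1/15640) - 14157*(-1/8555) = 4/391 + 14157/8555 = 5569607/3345005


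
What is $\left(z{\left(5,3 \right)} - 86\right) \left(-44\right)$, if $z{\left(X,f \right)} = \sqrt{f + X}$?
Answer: $3784 - 88 \sqrt{2} \approx 3659.6$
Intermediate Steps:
$z{\left(X,f \right)} = \sqrt{X + f}$
$\left(z{\left(5,3 \right)} - 86\right) \left(-44\right) = \left(\sqrt{5 + 3} - 86\right) \left(-44\right) = \left(\sqrt{8} - 86\right) \left(-44\right) = \left(2 \sqrt{2} - 86\right) \left(-44\right) = \left(-86 + 2 \sqrt{2}\right) \left(-44\right) = 3784 - 88 \sqrt{2}$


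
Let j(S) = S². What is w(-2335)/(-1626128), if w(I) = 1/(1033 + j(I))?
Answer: -1/8867695525024 ≈ -1.1277e-13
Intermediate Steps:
w(I) = 1/(1033 + I²)
w(-2335)/(-1626128) = 1/((1033 + (-2335)²)*(-1626128)) = -1/1626128/(1033 + 5452225) = -1/1626128/5453258 = (1/5453258)*(-1/1626128) = -1/8867695525024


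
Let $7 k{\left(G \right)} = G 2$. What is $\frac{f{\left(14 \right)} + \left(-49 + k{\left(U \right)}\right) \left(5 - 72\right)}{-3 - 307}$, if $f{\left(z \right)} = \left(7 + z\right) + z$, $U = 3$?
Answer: $- \frac{11412}{1085} \approx -10.518$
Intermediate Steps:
$k{\left(G \right)} = \frac{2 G}{7}$ ($k{\left(G \right)} = \frac{G 2}{7} = \frac{2 G}{7}$)
$f{\left(z \right)} = 7 + 2 z$
$\frac{f{\left(14 \right)} + \left(-49 + k{\left(U \right)}\right) \left(5 - 72\right)}{-3 - 307} = \frac{\left(7 + 2 \cdot 14\right) + \left(-49 + \frac{2}{7} \cdot 3\right) \left(5 - 72\right)}{-3 - 307} = \frac{\left(7 + 28\right) + \left(-49 + \frac{6}{7}\right) \left(-67\right)}{-310} = \left(35 - - \frac{22579}{7}\right) \left(- \frac{1}{310}\right) = \left(35 + \frac{22579}{7}\right) \left(- \frac{1}{310}\right) = \frac{22824}{7} \left(- \frac{1}{310}\right) = - \frac{11412}{1085}$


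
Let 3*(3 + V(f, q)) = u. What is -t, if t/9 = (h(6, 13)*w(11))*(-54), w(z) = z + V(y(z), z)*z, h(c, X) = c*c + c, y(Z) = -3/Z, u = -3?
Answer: -673596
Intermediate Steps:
h(c, X) = c + c² (h(c, X) = c² + c = c + c²)
V(f, q) = -4 (V(f, q) = -3 + (⅓)*(-3) = -3 - 1 = -4)
w(z) = -3*z (w(z) = z - 4*z = -3*z)
t = 673596 (t = 9*(((6*(1 + 6))*(-3*11))*(-54)) = 9*(((6*7)*(-33))*(-54)) = 9*((42*(-33))*(-54)) = 9*(-1386*(-54)) = 9*74844 = 673596)
-t = -1*673596 = -673596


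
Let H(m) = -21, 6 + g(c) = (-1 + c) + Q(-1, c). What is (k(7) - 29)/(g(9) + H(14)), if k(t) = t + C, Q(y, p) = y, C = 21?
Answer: 1/20 ≈ 0.050000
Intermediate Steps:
g(c) = -8 + c (g(c) = -6 + ((-1 + c) - 1) = -6 + (-2 + c) = -8 + c)
k(t) = 21 + t (k(t) = t + 21 = 21 + t)
(k(7) - 29)/(g(9) + H(14)) = ((21 + 7) - 29)/((-8 + 9) - 21) = (28 - 29)/(1 - 21) = -1/(-20) = -1*(-1/20) = 1/20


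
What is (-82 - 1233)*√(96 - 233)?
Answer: -1315*I*√137 ≈ -15392.0*I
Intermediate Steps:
(-82 - 1233)*√(96 - 233) = -1315*I*√137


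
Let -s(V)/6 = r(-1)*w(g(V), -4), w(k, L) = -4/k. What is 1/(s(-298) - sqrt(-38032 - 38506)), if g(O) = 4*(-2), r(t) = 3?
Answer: I/(-9*I + 7*sqrt(1562)) ≈ -0.00011746 + 0.0036108*I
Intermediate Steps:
g(O) = -8
s(V) = -9 (s(V) = -18*(-4/(-8)) = -18*(-4*(-1/8)) = -18/2 = -6*3/2 = -9)
1/(s(-298) - sqrt(-38032 - 38506)) = 1/(-9 - sqrt(-38032 - 38506)) = 1/(-9 - sqrt(-76538)) = 1/(-9 - 7*I*sqrt(1562))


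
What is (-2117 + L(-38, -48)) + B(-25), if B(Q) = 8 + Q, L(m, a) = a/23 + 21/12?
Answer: -196359/92 ≈ -2134.3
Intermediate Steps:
L(m, a) = 7/4 + a/23 (L(m, a) = a*(1/23) + 21*(1/12) = a/23 + 7/4 = 7/4 + a/23)
(-2117 + L(-38, -48)) + B(-25) = (-2117 + (7/4 + (1/23)*(-48))) + (8 - 25) = (-2117 + (7/4 - 48/23)) - 17 = (-2117 - 31/92) - 17 = -194795/92 - 17 = -196359/92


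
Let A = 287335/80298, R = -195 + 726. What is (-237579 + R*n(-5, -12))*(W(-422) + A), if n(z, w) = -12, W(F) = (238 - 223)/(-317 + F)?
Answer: -17168953837115/19780074 ≈ -8.6799e+5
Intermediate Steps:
W(F) = 15/(-317 + F)
R = 531
A = 287335/80298 (A = 287335*(1/80298) = 287335/80298 ≈ 3.5784)
(-237579 + R*n(-5, -12))*(W(-422) + A) = (-237579 + 531*(-12))*(15/(-317 - 422) + 287335/80298) = (-237579 - 6372)*(15/(-739) + 287335/80298) = -243951*(15*(-1/739) + 287335/80298) = -243951*(-15/739 + 287335/80298) = -243951*211136095/59340222 = -17168953837115/19780074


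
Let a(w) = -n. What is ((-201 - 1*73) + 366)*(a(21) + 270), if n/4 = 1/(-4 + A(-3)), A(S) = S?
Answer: 174248/7 ≈ 24893.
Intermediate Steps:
n = -4/7 (n = 4/(-4 - 3) = 4/(-7) = 4*(-⅐) = -4/7 ≈ -0.57143)
a(w) = 4/7 (a(w) = -1*(-4/7) = 4/7)
((-201 - 1*73) + 366)*(a(21) + 270) = ((-201 - 1*73) + 366)*(4/7 + 270) = ((-201 - 73) + 366)*(1894/7) = (-274 + 366)*(1894/7) = 92*(1894/7) = 174248/7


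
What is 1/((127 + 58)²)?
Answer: 1/34225 ≈ 2.9218e-5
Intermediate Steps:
1/((127 + 58)²) = 1/(185²) = 1/34225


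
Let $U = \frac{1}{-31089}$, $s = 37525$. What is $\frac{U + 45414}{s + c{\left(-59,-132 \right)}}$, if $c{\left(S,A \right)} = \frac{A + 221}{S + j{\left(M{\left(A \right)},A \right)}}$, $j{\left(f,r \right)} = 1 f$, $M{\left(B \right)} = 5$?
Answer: $\frac{348133770}{287645791} \approx 1.2103$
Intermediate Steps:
$j{\left(f,r \right)} = f$
$c{\left(S,A \right)} = \frac{221 + A}{5 + S}$ ($c{\left(S,A \right)} = \frac{A + 221}{S + 5} = \frac{221 + A}{5 + S}$)
$U = - \frac{1}{31089} \approx -3.2166 \cdot 10^{-5}$
$\frac{U + 45414}{s + c{\left(-59,-132 \right)}} = \frac{- \frac{1}{31089} + 45414}{37525 + \frac{221 - 132}{5 - 59}} = \frac{1411875845}{31089 \left(37525 + \frac{1}{-54} \cdot 89\right)} = \frac{1411875845}{31089 \left(37525 - \frac{89}{54}\right)} = \frac{1411875845}{31089 \cdot \frac{2026261}{54}} = \frac{1411875845}{31089} \cdot \frac{54}{2026261} = \frac{348133770}{287645791}$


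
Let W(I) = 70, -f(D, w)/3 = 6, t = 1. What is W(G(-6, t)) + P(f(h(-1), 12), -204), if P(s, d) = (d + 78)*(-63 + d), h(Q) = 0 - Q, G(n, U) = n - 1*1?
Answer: 33712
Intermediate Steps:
G(n, U) = -1 + n (G(n, U) = n - 1 = -1 + n)
h(Q) = -Q
f(D, w) = -18 (f(D, w) = -3*6 = -18)
P(s, d) = (-63 + d)*(78 + d) (P(s, d) = (78 + d)*(-63 + d) = (-63 + d)*(78 + d))
W(G(-6, t)) + P(f(h(-1), 12), -204) = 70 + (-4914 + (-204)² + 15*(-204)) = 70 + (-4914 + 41616 - 3060) = 70 + 33642 = 33712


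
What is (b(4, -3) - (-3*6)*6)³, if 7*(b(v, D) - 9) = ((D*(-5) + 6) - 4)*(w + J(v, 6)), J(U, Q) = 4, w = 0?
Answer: 697864103/343 ≈ 2.0346e+6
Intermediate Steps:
b(v, D) = 71/7 - 20*D/7 (b(v, D) = 9 + (((D*(-5) + 6) - 4)*(0 + 4))/7 = 9 + (((-5*D + 6) - 4)*4)/7 = 9 + (((6 - 5*D) - 4)*4)/7 = 9 + ((2 - 5*D)*4)/7 = 9 + (8 - 20*D)/7 = 9 + (8/7 - 20*D/7) = 71/7 - 20*D/7)
(b(4, -3) - (-3*6)*6)³ = ((71/7 - 20/7*(-3)) - (-3*6)*6)³ = ((71/7 + 60/7) - (-18)*6)³ = (131/7 - 1*(-108))³ = (131/7 + 108)³ = (887/7)³ = 697864103/343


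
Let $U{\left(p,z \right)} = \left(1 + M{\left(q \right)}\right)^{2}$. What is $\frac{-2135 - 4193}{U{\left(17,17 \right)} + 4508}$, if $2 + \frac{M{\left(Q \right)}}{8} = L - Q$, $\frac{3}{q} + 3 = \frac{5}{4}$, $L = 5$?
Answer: $- \frac{310072}{294333} \approx -1.0535$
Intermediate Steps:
$q = - \frac{12}{7}$ ($q = \frac{3}{-3 + \frac{5}{4}} = \frac{3}{- \frac{7}{4}} = 3 \left(- \frac{4}{7}\right) = - \frac{12}{7} \approx -1.7143$)
$M{\left(Q \right)} = 24 - 8 Q$ ($M{\left(Q \right)} = -16 + 8 \left(5 - Q\right) = -16 - \left(-40 + 8 Q\right) = 24 - 8 Q$)
$U{\left(p,z \right)} = \frac{73441}{49}$ ($U{\left(p,z \right)} = \left(1 + \left(24 - - \frac{96}{7}\right)\right)^{2} = \left(1 + \left(24 + \frac{96}{7}\right)\right)^{2} = \left(1 + \frac{264}{7}\right)^{2} = \left(\frac{271}{7}\right)^{2} = \frac{73441}{49}$)
$\frac{-2135 - 4193}{U{\left(17,17 \right)} + 4508} = \frac{-2135 - 4193}{\frac{73441}{49} + 4508} = - \frac{6328}{\frac{294333}{49}} = \left(-6328\right) \frac{49}{294333} = - \frac{310072}{294333}$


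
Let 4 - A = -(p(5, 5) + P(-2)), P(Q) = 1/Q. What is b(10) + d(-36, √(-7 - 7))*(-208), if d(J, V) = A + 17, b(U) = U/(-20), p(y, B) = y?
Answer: -10609/2 ≈ -5304.5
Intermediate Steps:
P(Q) = 1/Q
A = 17/2 (A = 4 - (-1)*(5 + 1/(-2)) = 4 - (-1)*(5 - ½) = 4 - (-1)*9/2 = 4 - 1*(-9/2) = 4 + 9/2 = 17/2 ≈ 8.5000)
b(U) = -U/20 (b(U) = U*(-1/20) = -U/20)
d(J, V) = 51/2 (d(J, V) = 17/2 + 17 = 51/2)
b(10) + d(-36, √(-7 - 7))*(-208) = -1/20*10 + (51/2)*(-208) = -½ - 5304 = -10609/2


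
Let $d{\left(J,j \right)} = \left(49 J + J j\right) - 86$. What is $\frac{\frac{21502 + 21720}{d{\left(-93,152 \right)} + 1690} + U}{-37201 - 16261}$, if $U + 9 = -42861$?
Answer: $\frac{366324326}{456806059} \approx 0.80193$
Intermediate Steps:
$d{\left(J,j \right)} = -86 + 49 J + J j$
$U = -42870$ ($U = -9 - 42861 = -42870$)
$\frac{\frac{21502 + 21720}{d{\left(-93,152 \right)} + 1690} + U}{-37201 - 16261} = \frac{\frac{21502 + 21720}{\left(-86 + 49 \left(-93\right) - 14136\right) + 1690} - 42870}{-37201 - 16261} = \frac{\frac{43222}{\left(-86 - 4557 - 14136\right) + 1690} - 42870}{-53462} = \left(\frac{43222}{-18779 + 1690} - 42870\right) \left(- \frac{1}{53462}\right) = \left(\frac{43222}{-17089} - 42870\right) \left(- \frac{1}{53462}\right) = \left(43222 \left(- \frac{1}{17089}\right) - 42870\right) \left(- \frac{1}{53462}\right) = \left(- \frac{43222}{17089} - 42870\right) \left(- \frac{1}{53462}\right) = \left(- \frac{732648652}{17089}\right) \left(- \frac{1}{53462}\right) = \frac{366324326}{456806059}$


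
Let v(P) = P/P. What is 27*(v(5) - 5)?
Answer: -108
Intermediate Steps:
v(P) = 1
27*(v(5) - 5) = 27*(1 - 5) = 27*(-4) = -108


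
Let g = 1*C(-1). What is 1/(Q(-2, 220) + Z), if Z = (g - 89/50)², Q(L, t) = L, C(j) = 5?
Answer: 2500/20921 ≈ 0.11950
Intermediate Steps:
g = 5 (g = 1*5 = 5)
Z = 25921/2500 (Z = (5 - 89/50)² = (161/50)² = 25921/2500 ≈ 10.368)
1/(Q(-2, 220) + Z) = 1/(-2 + 25921/2500) = 1/(20921/2500) = 2500/20921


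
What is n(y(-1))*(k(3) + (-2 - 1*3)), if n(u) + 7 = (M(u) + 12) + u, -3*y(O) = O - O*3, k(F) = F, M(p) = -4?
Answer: -2/3 ≈ -0.66667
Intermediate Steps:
y(O) = 2*O/3 (y(O) = -(O - O*3)/3 = -(O - 3*O)/3 = -(-2)*O/3 = 2*O/3)
n(u) = 1 + u (n(u) = -7 + ((-4 + 12) + u) = -7 + (8 + u) = 1 + u)
n(y(-1))*(k(3) + (-2 - 1*3)) = (1 + (2/3)*(-1))*(3 + (-2 - 1*3)) = (1 - 2/3)*(3 + (-2 - 3)) = (3 - 5)/3 = (1/3)*(-2) = -2/3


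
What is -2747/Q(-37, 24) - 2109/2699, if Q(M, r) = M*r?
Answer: 5541361/2396712 ≈ 2.3121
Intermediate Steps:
-2747/Q(-37, 24) - 2109/2699 = -2747/((-37*24)) - 2109/2699 = -2747/(-888) - 2109*1/2699 = -2747*(-1/888) - 2109/2699 = 2747/888 - 2109/2699 = 5541361/2396712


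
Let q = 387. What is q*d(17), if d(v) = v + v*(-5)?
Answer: -26316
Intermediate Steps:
d(v) = -4*v (d(v) = v - 5*v = -4*v)
q*d(17) = 387*(-4*17) = 387*(-68) = -26316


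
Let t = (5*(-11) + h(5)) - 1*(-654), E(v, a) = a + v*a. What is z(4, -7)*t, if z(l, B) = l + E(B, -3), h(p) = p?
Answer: 13288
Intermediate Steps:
E(v, a) = a + a*v
z(l, B) = -3 + l - 3*B (z(l, B) = l - 3*(1 + B) = l + (-3 - 3*B) = -3 + l - 3*B)
t = 604 (t = (5*(-11) + 5) - 1*(-654) = (-55 + 5) + 654 = -50 + 654 = 604)
z(4, -7)*t = (-3 + 4 - 3*(-7))*604 = (-3 + 4 + 21)*604 = 22*604 = 13288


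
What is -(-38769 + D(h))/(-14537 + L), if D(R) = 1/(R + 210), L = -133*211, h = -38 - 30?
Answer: -5505197/6049200 ≈ -0.91007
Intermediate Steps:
h = -68
L = -28063
D(R) = 1/(210 + R)
-(-38769 + D(h))/(-14537 + L) = -(-38769 + 1/(210 - 68))/(-14537 - 28063) = -(-38769 + 1/142)/(-42600) = -(-38769 + 1/142)*(-1)/42600 = -(-5505197)*(-1)/(142*42600) = -1*5505197/6049200 = -5505197/6049200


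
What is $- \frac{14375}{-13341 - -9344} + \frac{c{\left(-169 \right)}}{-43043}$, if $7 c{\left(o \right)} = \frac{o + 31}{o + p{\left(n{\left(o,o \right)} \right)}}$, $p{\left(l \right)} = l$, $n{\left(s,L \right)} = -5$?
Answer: $\frac{17943537492}{4989243259} \approx 3.5964$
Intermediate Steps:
$c{\left(o \right)} = \frac{31 + o}{7 \left(-5 + o\right)}$ ($c{\left(o \right)} = \frac{\left(o + 31\right) \frac{1}{o - 5}}{7} = \frac{\left(31 + o\right) \frac{1}{-5 + o}}{7} = \frac{\frac{1}{-5 + o} \left(31 + o\right)}{7} = \frac{31 + o}{7 \left(-5 + o\right)}$)
$- \frac{14375}{-13341 - -9344} + \frac{c{\left(-169 \right)}}{-43043} = - \frac{14375}{-13341 - -9344} + \frac{\frac{1}{7} \frac{1}{-5 - 169} \left(31 - 169\right)}{-43043} = - \frac{14375}{-13341 + 9344} + \frac{1}{7} \frac{1}{-174} \left(-138\right) \left(- \frac{1}{43043}\right) = - \frac{14375}{-3997} + \frac{1}{7} \left(- \frac{1}{174}\right) \left(-138\right) \left(- \frac{1}{43043}\right) = \left(-14375\right) \left(- \frac{1}{3997}\right) + \frac{23}{203} \left(- \frac{1}{43043}\right) = \frac{14375}{3997} - \frac{23}{8737729} = \frac{17943537492}{4989243259}$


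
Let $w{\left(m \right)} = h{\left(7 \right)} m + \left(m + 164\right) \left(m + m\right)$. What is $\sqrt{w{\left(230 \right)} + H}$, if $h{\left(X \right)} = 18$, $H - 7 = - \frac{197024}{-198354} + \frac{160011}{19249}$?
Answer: $\frac{47 \sqrt{305874758974079270742}}{1909058073} \approx 430.58$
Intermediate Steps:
$H = \frac{31129074946}{1909058073}$ ($H = 7 + \left(- \frac{197024}{-198354} + \frac{160011}{19249}\right) = 7 + \left(\left(-197024\right) \left(- \frac{1}{198354}\right) + 160011 \cdot \frac{1}{19249}\right) = 7 + \left(\frac{98512}{99177} + \frac{160011}{19249}\right) = 7 + \frac{17765668435}{1909058073} = \frac{31129074946}{1909058073} \approx 16.306$)
$w{\left(m \right)} = 18 m + 2 m \left(164 + m\right)$ ($w{\left(m \right)} = 18 m + \left(m + 164\right) \left(m + m\right) = 18 m + \left(164 + m\right) 2 m = 18 m + 2 m \left(164 + m\right)$)
$\sqrt{w{\left(230 \right)} + H} = \sqrt{2 \cdot 230 \left(173 + 230\right) + \frac{31129074946}{1909058073}} = \sqrt{2 \cdot 230 \cdot 403 + \frac{31129074946}{1909058073}} = \sqrt{185380 + \frac{31129074946}{1909058073}} = \sqrt{\frac{353932314647686}{1909058073}} = \frac{47 \sqrt{305874758974079270742}}{1909058073}$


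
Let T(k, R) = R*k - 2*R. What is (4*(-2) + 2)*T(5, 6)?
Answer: -108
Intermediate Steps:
T(k, R) = -2*R + R*k
(4*(-2) + 2)*T(5, 6) = (4*(-2) + 2)*(6*(-2 + 5)) = (-8 + 2)*(6*3) = -6*18 = -108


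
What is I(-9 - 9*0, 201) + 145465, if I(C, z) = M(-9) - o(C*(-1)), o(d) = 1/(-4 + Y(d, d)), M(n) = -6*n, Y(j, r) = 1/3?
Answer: 1600712/11 ≈ 1.4552e+5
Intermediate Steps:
Y(j, r) = ⅓
o(d) = -3/11 (o(d) = 1/(-4 + ⅓) = 1/(-11/3) = -3/11)
I(C, z) = 597/11 (I(C, z) = -6*(-9) - 1*(-3/11) = 54 + 3/11 = 597/11)
I(-9 - 9*0, 201) + 145465 = 597/11 + 145465 = 1600712/11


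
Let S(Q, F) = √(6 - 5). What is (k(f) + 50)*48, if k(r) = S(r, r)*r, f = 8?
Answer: 2784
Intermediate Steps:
S(Q, F) = 1 (S(Q, F) = √1 = 1)
k(r) = r (k(r) = 1*r = r)
(k(f) + 50)*48 = (8 + 50)*48 = 58*48 = 2784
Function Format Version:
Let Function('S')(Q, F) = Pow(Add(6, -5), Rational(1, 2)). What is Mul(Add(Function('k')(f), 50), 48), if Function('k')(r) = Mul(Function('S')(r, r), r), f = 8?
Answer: 2784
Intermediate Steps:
Function('S')(Q, F) = 1 (Function('S')(Q, F) = Pow(1, Rational(1, 2)) = 1)
Function('k')(r) = r (Function('k')(r) = Mul(1, r) = r)
Mul(Add(Function('k')(f), 50), 48) = Mul(Add(8, 50), 48) = Mul(58, 48) = 2784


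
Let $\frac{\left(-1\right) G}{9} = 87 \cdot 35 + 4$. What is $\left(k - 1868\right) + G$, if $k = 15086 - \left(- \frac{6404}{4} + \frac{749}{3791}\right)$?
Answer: $- \frac{47850751}{3791} \approx -12622.0$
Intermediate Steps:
$G = -27441$ ($G = - 9 \left(87 \cdot 35 + 4\right) = - 9 \left(3045 + 4\right) = \left(-9\right) 3049 = -27441$)
$k = \frac{63259668}{3791}$ ($k = 15086 - \left(\left(-6404\right) \frac{1}{4} + 749 \cdot \frac{1}{3791}\right) = 15086 - \left(-1601 + \frac{749}{3791}\right) = 15086 - - \frac{6068642}{3791} = 15086 + \frac{6068642}{3791} = \frac{63259668}{3791} \approx 16687.0$)
$\left(k - 1868\right) + G = \left(\frac{63259668}{3791} - 1868\right) - 27441 = \frac{56178080}{3791} - 27441 = - \frac{47850751}{3791}$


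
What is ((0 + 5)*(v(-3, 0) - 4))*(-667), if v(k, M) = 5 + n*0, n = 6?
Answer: -3335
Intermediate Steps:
v(k, M) = 5 (v(k, M) = 5 + 6*0 = 5 + 0 = 5)
((0 + 5)*(v(-3, 0) - 4))*(-667) = ((0 + 5)*(5 - 4))*(-667) = (5*1)*(-667) = 5*(-667) = -3335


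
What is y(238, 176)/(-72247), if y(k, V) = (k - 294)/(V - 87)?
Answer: 8/918569 ≈ 8.7092e-6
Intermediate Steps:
y(k, V) = (-294 + k)/(-87 + V)
y(238, 176)/(-72247) = ((-294 + 238)/(-87 + 176))/(-72247) = (-56/89)*(-1/72247) = ((1/89)*(-56))*(-1/72247) = -56/89*(-1/72247) = 8/918569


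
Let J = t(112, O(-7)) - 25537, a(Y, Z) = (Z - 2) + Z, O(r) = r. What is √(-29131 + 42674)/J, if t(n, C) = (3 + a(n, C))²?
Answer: -√13543/25368 ≈ -0.0045874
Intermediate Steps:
a(Y, Z) = -2 + 2*Z (a(Y, Z) = (-2 + Z) + Z = -2 + 2*Z)
t(n, C) = (1 + 2*C)² (t(n, C) = (3 + (-2 + 2*C))² = (1 + 2*C)²)
J = -25368 (J = (1 + 2*(-7))² - 25537 = (1 - 14)² - 25537 = (-13)² - 25537 = 169 - 25537 = -25368)
√(-29131 + 42674)/J = √(-29131 + 42674)/(-25368) = √13543*(-1/25368) = -√13543/25368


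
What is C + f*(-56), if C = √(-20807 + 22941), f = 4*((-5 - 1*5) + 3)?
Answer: 1568 + √2134 ≈ 1614.2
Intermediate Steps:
f = -28 (f = 4*((-5 - 5) + 3) = 4*(-10 + 3) = 4*(-7) = -28)
C = √2134 ≈ 46.195
C + f*(-56) = √2134 - 28*(-56) = √2134 + 1568 = 1568 + √2134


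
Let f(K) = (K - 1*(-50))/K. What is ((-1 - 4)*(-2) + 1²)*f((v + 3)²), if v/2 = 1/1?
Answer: 33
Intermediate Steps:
v = 2 (v = 2/1 = 2*1 = 2)
f(K) = (50 + K)/K (f(K) = (K + 50)/K = (50 + K)/K)
((-1 - 4)*(-2) + 1²)*f((v + 3)²) = ((-1 - 4)*(-2) + 1²)*((50 + (2 + 3)²)/((2 + 3)²)) = (-5*(-2) + 1)*((50 + 5²)/(5²)) = (10 + 1)*((50 + 25)/25) = 11*((1/25)*75) = 11*3 = 33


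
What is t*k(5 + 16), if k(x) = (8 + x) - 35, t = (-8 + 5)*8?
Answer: 144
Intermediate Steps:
t = -24 (t = -3*8 = -24)
k(x) = -27 + x
t*k(5 + 16) = -24*(-27 + (5 + 16)) = -24*(-27 + 21) = -24*(-6) = 144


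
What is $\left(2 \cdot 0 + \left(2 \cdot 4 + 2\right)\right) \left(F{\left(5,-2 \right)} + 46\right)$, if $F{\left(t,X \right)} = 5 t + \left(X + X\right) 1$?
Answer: $670$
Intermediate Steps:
$F{\left(t,X \right)} = 2 X + 5 t$ ($F{\left(t,X \right)} = 5 t + 2 X 1 = 5 t + 2 X = 2 X + 5 t$)
$\left(2 \cdot 0 + \left(2 \cdot 4 + 2\right)\right) \left(F{\left(5,-2 \right)} + 46\right) = \left(2 \cdot 0 + \left(2 \cdot 4 + 2\right)\right) \left(\left(2 \left(-2\right) + 5 \cdot 5\right) + 46\right) = \left(0 + \left(8 + 2\right)\right) \left(\left(-4 + 25\right) + 46\right) = \left(0 + 10\right) \left(21 + 46\right) = 10 \cdot 67 = 670$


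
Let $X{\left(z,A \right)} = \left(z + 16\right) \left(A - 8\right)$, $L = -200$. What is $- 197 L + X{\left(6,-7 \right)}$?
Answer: $39070$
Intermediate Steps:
$X{\left(z,A \right)} = \left(-8 + A\right) \left(16 + z\right)$ ($X{\left(z,A \right)} = \left(16 + z\right) \left(-8 + A\right) = \left(-8 + A\right) \left(16 + z\right)$)
$- 197 L + X{\left(6,-7 \right)} = \left(-197\right) \left(-200\right) - 330 = 39400 - 330 = 39070$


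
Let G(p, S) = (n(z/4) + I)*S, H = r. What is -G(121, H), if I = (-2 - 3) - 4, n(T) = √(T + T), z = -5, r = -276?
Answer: -2484 + 138*I*√10 ≈ -2484.0 + 436.39*I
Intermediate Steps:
H = -276
n(T) = √2*√T (n(T) = √(2*T) = √2*√T)
I = -9 (I = -5 - 4 = -9)
G(p, S) = S*(-9 + I*√10/2) (G(p, S) = (√2*√(-5/4) - 9)*S = (√2*(I*√5/2) - 9)*S = (I*√10/2 - 9)*S = (-9 + I*√10/2)*S = S*(-9 + I*√10/2))
-G(121, H) = -(-276)*(-18 + I*√10)/2 = -(2484 - 138*I*√10) = -2484 + 138*I*√10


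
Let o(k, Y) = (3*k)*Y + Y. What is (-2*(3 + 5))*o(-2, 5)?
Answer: 400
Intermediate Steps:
o(k, Y) = Y + 3*Y*k (o(k, Y) = 3*Y*k + Y = Y + 3*Y*k)
(-2*(3 + 5))*o(-2, 5) = (-2*(3 + 5))*(5*(1 + 3*(-2))) = (-2*8)*(5*(1 - 6)) = -80*(-5) = -16*(-25) = 400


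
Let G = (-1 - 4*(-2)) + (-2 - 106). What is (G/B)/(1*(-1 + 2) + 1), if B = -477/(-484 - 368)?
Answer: -14342/159 ≈ -90.201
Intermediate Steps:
B = 159/284 (B = -477/(-852) = -477*(-1/852) = 159/284 ≈ 0.55986)
G = -101 (G = (-1 + 8) - 108 = 7 - 108 = -101)
(G/B)/(1*(-1 + 2) + 1) = (-101/159/284)/(1*(-1 + 2) + 1) = (-101*284/159)/(1*1 + 1) = -28684/(159*(1 + 1)) = -28684/159/2 = -28684/159*½ = -14342/159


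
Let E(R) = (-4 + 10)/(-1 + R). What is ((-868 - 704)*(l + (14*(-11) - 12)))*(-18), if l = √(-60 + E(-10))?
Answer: -4697136 + 84888*I*√814/11 ≈ -4.6971e+6 + 2.2017e+5*I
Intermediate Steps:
E(R) = 6/(-1 + R)
l = 3*I*√814/11 (l = √(-60 + 6/(-1 - 10)) = √(-60 + 6/(-11)) = √(-60 + 6*(-1/11)) = √(-60 - 6/11) = √(-666/11) = 3*I*√814/11 ≈ 7.7811*I)
((-868 - 704)*(l + (14*(-11) - 12)))*(-18) = ((-868 - 704)*(3*I*√814/11 + (14*(-11) - 12)))*(-18) = -1572*(3*I*√814/11 + (-154 - 12))*(-18) = -1572*(3*I*√814/11 - 166)*(-18) = -1572*(-166 + 3*I*√814/11)*(-18) = (260952 - 4716*I*√814/11)*(-18) = -4697136 + 84888*I*√814/11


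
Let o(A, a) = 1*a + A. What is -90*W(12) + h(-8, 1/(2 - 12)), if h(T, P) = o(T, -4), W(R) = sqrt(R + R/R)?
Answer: -12 - 90*sqrt(13) ≈ -336.50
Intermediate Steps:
o(A, a) = A + a (o(A, a) = a + A = A + a)
W(R) = sqrt(1 + R) (W(R) = sqrt(R + 1) = sqrt(1 + R))
h(T, P) = -4 + T (h(T, P) = T - 4 = -4 + T)
-90*W(12) + h(-8, 1/(2 - 12)) = -90*sqrt(1 + 12) + (-4 - 8) = -90*sqrt(13) - 12 = -12 - 90*sqrt(13)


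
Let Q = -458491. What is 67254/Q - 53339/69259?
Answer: -2646672385/2886784379 ≈ -0.91682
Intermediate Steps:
67254/Q - 53339/69259 = 67254/(-458491) - 53339/69259 = 67254*(-1/458491) - 53339*1/69259 = -6114/41681 - 53339/69259 = -2646672385/2886784379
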